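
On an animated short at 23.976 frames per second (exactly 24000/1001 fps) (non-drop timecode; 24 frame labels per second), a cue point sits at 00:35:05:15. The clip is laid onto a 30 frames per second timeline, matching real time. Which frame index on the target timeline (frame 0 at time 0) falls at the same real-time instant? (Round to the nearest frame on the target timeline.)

Source frame index: (0×3600 + 35×60 + 5) × 24 + 15 = 50535.
Real time: 50535 / (24000/1001) = 3372369/1600 s.
Target frame: (3372369/1600) × (30) = 10117107/160 ≈ 63231.919 → 63232.

frame 63232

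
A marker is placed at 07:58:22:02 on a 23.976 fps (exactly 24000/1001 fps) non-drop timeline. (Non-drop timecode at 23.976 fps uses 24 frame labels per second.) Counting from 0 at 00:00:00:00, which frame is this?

Total seconds to the label: (7 × 3600 + 58 × 60 + 22) = 28702.
Frame index = 28702 × 24 + 2 = 688850.

688850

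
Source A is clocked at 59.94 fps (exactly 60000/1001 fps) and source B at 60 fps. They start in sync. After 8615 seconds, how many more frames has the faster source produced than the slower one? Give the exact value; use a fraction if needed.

A emits 60000/1001 × 8615 = 516900000/1001 frames; B emits 60 × 8615 = 516900.
Difference = 516900/1001 frames (≈ 516.3836); B is ahead of A.

516900/1001 frames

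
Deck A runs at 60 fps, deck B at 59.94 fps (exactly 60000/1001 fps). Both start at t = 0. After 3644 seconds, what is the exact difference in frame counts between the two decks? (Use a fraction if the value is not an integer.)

A emits 60 × 3644 = 218640 frames; B emits 60000/1001 × 3644 = 218640000/1001.
Difference = 218640/1001 frames (≈ 218.4216); B is behind A.

218640/1001 frames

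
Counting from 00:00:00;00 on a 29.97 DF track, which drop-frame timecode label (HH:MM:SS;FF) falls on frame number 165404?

01:31:58;28

Ten DF minutes hold 17982 frames, so frame 165404 lies in block 9 (frames 161838–179819) with 3566 frames into that block.
The block's first minute is 1800 frames and the rest 1798 each; 3566 frames reaches minute 1, so 9 × 18 + 1 × 2 = 164 labels have been skipped so far.
Adding those back, label number 165404 + 164 = 165568 at 30 labels/s is 5518 s + 28 f = 1 h 31 min 58 s frame 28, i.e. 01:31:58;28.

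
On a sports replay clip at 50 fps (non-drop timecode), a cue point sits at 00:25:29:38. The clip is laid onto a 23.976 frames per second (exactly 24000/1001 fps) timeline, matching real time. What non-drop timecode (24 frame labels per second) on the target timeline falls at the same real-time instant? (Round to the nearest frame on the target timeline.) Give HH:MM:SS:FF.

00:25:28:06

Source frame index: (0×3600 + 25×60 + 29) × 50 + 38 = 76488.
Real time: 76488 / (50) = 38244/25 s.
Target frame: (38244/25) × (24000/1001) = 36714240/1001 ≈ 36677.562 → 36678.
At 24 labels/s: frame 36678 → 00:25:28:06.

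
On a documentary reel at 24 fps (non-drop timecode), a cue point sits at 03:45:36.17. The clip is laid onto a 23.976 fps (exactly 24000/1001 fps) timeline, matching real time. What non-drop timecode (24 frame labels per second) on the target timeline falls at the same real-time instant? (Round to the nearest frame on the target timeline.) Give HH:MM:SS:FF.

03:45:23:04

Source frame index: (3×3600 + 45×60 + 36) × 24 + 17 = 324881.
Real time: 324881 / (24) = 324881/24 s.
Target frame: (324881/24) × (24000/1001) = 324881000/1001 ≈ 324556.444 → 324556.
At 24 labels/s: frame 324556 → 03:45:23:04.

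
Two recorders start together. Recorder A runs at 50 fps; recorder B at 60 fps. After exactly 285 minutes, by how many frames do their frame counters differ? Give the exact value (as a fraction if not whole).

171000 frames

285 min = 17100 s.
A emits 50 × 17100 = 855000 frames; B emits 60 × 17100 = 1026000.
Difference = 171000 frames; B is ahead of A.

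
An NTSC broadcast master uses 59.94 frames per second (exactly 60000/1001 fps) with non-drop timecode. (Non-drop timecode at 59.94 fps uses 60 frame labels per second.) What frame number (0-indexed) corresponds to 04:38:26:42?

frame 1002402

Total seconds to the label: (4 × 3600 + 38 × 60 + 26) = 16706.
Frame index = 16706 × 60 + 42 = 1002402.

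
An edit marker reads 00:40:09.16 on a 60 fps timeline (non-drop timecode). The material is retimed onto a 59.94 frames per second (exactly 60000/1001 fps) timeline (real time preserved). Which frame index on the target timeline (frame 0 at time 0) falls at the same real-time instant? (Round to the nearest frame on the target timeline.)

Source frame index: (0×3600 + 40×60 + 9) × 60 + 16 = 144556.
Real time: 144556 / (60) = 36139/15 s.
Target frame: (36139/15) × (60000/1001) = 144556000/1001 ≈ 144411.588 → 144412.

frame 144412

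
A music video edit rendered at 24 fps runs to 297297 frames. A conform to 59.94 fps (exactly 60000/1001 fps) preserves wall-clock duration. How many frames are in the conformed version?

Target frames = source frames × (target rate / source rate) = 297297 × (60000/1001)/(24) = 297297 × 2500/1001 = 742500.

742500 frames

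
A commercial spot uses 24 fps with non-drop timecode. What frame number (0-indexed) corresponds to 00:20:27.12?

29460

Total seconds to the label: (0 × 3600 + 20 × 60 + 27) = 1227.
Frame index = 1227 × 24 + 12 = 29460.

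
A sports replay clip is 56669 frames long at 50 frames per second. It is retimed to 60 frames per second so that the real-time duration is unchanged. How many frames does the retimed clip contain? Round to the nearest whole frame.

68003 frames

Frames at target rate = 56669 × (60) / (50) = 340014/5 ≈ 68002.800.
Nearest whole frame: 68003.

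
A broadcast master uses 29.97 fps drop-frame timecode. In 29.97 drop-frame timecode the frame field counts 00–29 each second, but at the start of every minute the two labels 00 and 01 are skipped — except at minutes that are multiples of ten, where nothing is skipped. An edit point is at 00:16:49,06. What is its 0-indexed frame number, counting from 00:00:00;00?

30246

Complete 10-minute blocks: 1, each 17982 frames → 17982.
Remaining 6 whole minutes in the current block: 1800 + 5 × 1798 = 10790 frames.
Within the current minute: 49 × 30 + 6 − 2 = 1474 (labels ;00/;01 skipped at this minute). Total = 17982 + 10790 + 1474 = 30246.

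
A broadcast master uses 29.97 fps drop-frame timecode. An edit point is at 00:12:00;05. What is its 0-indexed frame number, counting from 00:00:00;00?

21583

Complete 10-minute blocks: 1, each 17982 frames → 17982.
Remaining 2 whole minutes in the current block: 1800 + 1 × 1798 = 3598 frames.
Within the current minute: 0 × 30 + 5 − 2 = 3 (labels ;00/;01 skipped at this minute). Total = 17982 + 3598 + 3 = 21583.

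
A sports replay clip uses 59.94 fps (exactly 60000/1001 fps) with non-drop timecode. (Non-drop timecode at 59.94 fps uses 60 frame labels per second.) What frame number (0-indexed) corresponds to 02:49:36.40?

Total seconds to the label: (2 × 3600 + 49 × 60 + 36) = 10176.
Frame index = 10176 × 60 + 40 = 610600.

frame 610600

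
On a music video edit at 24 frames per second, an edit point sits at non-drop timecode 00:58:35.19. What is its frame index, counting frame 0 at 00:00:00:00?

84379

Total seconds to the label: (0 × 3600 + 58 × 60 + 35) = 3515.
Frame index = 3515 × 24 + 19 = 84379.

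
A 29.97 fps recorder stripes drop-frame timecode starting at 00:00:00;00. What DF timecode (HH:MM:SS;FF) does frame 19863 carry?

00:11:02;23

Ten DF minutes hold 17982 frames, so frame 19863 lies in block 1 (frames 17982–35963) with 1881 frames into that block.
The block's first minute is 1800 frames and the rest 1798 each; 1881 frames reaches minute 1, so 1 × 18 + 1 × 2 = 20 labels have been skipped so far.
Adding those back, label number 19863 + 20 = 19883 at 30 labels/s is 662 s + 23 f = 0 h 11 min 2 s frame 23, i.e. 00:11:02;23.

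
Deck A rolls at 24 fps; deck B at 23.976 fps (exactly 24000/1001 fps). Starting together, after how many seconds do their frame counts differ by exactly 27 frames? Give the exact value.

1126.125 seconds

The gap grows by |24000/1001 − 24| = 24/1001 frames per second.
Time for a 27-frame gap: 27 ÷ (24/1001) = 1126.125 s.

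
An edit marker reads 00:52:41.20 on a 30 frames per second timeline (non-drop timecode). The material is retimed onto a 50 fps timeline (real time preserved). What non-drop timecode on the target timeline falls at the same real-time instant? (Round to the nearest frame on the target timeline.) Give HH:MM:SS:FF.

Source frame index: (0×3600 + 52×60 + 41) × 30 + 20 = 94850.
Real time: 94850 / (30) = 9485/3 s.
Target frame: (9485/3) × (50) = 474250/3 ≈ 158083.333 → 158083.
At 50 labels/s: frame 158083 → 00:52:41:33.

00:52:41:33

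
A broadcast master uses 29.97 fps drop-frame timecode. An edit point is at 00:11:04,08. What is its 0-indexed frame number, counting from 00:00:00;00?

As if non-drop at 30 labels/s: (0 × 3600 + 11 × 60 + 4) × 30 + 8 = 19928.
Minute boundaries passed: 11; those not divisible by 10: 11 − 1 = 10; dropped labels = 2 × 10 = 20.
Actual frame index = 19928 − 20 = 19908.

19908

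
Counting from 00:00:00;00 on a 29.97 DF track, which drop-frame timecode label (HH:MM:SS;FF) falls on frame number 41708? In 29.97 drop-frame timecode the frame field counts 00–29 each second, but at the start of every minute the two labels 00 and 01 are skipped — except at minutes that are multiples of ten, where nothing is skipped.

00:23:11;20

Ten DF minutes hold 17982 frames, so frame 41708 lies in block 2 (frames 35964–53945) with 5744 frames into that block.
The block's first minute is 1800 frames and the rest 1798 each; 5744 frames reaches minute 3, so 2 × 18 + 3 × 2 = 42 labels have been skipped so far.
Adding those back, label number 41708 + 42 = 41750 at 30 labels/s is 1391 s + 20 f = 0 h 23 min 11 s frame 20, i.e. 00:23:11;20.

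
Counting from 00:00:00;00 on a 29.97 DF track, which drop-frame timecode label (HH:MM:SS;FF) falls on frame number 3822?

Each 10-minute DF block holds 10 × 60 × 30 − 9 × 2 = 17982 frames. 3822 ÷ 17982 → 0 full blocks, remainder 3822.
Within the partial block the first minute is 1800 frames and each further minute 1798, so 2 further minute boundaries passed. Total skipped labels = 18 × 0 + 2 × 2 = 4.
Non-drop label index = 3822 + 4 = 3826; at 30 labels/s that is 00:02:07:16, i.e. DF 00:02:07;16.

00:02:07;16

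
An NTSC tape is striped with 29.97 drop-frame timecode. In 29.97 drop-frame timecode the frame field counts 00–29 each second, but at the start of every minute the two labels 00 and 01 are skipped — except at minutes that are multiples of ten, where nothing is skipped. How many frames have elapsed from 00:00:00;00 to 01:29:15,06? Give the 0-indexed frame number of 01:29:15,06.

160494

Complete 10-minute blocks: 8, each 17982 frames → 143856.
Remaining 9 whole minutes in the current block: 1800 + 8 × 1798 = 16184 frames.
Within the current minute: 15 × 30 + 6 − 2 = 454 (labels ;00/;01 skipped at this minute). Total = 143856 + 16184 + 454 = 160494.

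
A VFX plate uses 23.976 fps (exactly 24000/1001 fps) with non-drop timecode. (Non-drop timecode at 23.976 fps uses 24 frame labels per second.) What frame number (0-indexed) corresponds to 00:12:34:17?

Total seconds to the label: (0 × 3600 + 12 × 60 + 34) = 754.
Frame index = 754 × 24 + 17 = 18113.

frame 18113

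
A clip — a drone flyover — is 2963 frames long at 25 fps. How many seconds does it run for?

118.52 seconds

Running time = 2963 / (25) = 118.52 s.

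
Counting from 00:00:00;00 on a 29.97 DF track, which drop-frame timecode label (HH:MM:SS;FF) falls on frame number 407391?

Each 10-minute DF block holds 10 × 60 × 30 − 9 × 2 = 17982 frames. 407391 ÷ 17982 → 22 full blocks, remainder 11787.
Within the partial block the first minute is 1800 frames and each further minute 1798, so 6 further minute boundaries passed. Total skipped labels = 18 × 22 + 2 × 6 = 408.
Non-drop label index = 407391 + 408 = 407799; at 30 labels/s that is 03:46:33:09, i.e. DF 03:46:33;09.

03:46:33;09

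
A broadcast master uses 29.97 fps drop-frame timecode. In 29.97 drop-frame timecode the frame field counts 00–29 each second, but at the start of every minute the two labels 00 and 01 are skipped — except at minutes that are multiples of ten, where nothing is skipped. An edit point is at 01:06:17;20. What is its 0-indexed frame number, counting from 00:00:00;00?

As if non-drop at 30 labels/s: (1 × 3600 + 6 × 60 + 17) × 30 + 20 = 119330.
Minute boundaries passed: 66; those not divisible by 10: 66 − 6 = 60; dropped labels = 2 × 60 = 120.
Actual frame index = 119330 − 120 = 119210.

119210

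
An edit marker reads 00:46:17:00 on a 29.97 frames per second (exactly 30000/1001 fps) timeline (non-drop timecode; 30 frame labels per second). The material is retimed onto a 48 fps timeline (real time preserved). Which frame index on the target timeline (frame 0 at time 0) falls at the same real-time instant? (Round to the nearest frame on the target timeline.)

frame 133429

Source frame index: (0×3600 + 46×60 + 17) × 30 + 0 = 83310.
Real time: 83310 / (30000/1001) = 2779777/1000 s.
Target frame: (2779777/1000) × (48) = 16678662/125 ≈ 133429.296 → 133429.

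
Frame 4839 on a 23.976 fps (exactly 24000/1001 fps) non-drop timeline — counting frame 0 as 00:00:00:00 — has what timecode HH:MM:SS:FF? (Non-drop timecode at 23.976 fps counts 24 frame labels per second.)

00:03:21:15

4839 ÷ 24 = 201 full seconds, remainder 15 frames.
201 s = 0 h 3 min 21 s.
Timecode: 00:03:21:15.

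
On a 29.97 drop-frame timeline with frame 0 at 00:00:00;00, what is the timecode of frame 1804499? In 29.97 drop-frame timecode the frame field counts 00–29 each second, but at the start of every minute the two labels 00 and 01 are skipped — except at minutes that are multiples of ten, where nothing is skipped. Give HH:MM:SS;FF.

16:43:30;05

Ten DF minutes hold 17982 frames, so frame 1804499 lies in block 100 (frames 1798200–1816181) with 6299 frames into that block.
The block's first minute is 1800 frames and the rest 1798 each; 6299 frames reaches minute 3, so 100 × 18 + 3 × 2 = 1806 labels have been skipped so far.
Adding those back, label number 1804499 + 1806 = 1806305 at 30 labels/s is 60210 s + 5 f = 16 h 43 min 30 s frame 5, i.e. 16:43:30;05.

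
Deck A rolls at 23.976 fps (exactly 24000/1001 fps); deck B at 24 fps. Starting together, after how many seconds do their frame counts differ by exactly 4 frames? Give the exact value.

1001/6 seconds

The gap grows by |24 − 24000/1001| = 24/1001 frames per second.
Time for a 4-frame gap: 4 ÷ (24/1001) = 1001/6 s.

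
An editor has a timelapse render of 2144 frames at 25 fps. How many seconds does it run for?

85.76 seconds

Running time = 2144 / (25) = 85.76 s.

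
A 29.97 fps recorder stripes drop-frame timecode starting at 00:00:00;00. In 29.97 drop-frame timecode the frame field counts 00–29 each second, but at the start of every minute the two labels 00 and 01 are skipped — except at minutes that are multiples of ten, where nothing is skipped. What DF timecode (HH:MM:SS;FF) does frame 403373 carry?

03:44:19;07

Each 10-minute DF block holds 10 × 60 × 30 − 9 × 2 = 17982 frames. 403373 ÷ 17982 → 22 full blocks, remainder 7769.
Within the partial block the first minute is 1800 frames and each further minute 1798, so 4 further minute boundaries passed. Total skipped labels = 18 × 22 + 2 × 4 = 404.
Non-drop label index = 403373 + 404 = 403777; at 30 labels/s that is 03:44:19:07, i.e. DF 03:44:19;07.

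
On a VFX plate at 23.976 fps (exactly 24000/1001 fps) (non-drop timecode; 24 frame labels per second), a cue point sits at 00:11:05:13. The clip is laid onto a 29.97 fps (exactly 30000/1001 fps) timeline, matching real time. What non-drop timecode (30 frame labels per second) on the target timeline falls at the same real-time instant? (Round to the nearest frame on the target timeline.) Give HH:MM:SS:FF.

Source frame index: (0×3600 + 11×60 + 5) × 24 + 13 = 15973.
Real time: 15973 / (24000/1001) = 15988973/24000 s.
Target frame: (15988973/24000) × (30000/1001) = 79865/4 ≈ 19966.250 → 19966.
At 30 labels/s: frame 19966 → 00:11:05:16.

00:11:05:16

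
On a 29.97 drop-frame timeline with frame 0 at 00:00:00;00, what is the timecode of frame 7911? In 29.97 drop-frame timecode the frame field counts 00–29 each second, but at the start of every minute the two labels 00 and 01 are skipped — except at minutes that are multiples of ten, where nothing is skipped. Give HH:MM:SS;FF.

00:04:23;29

Ten DF minutes hold 17982 frames, so frame 7911 lies in block 0 (frames 0–17981) with 7911 frames into that block.
The block's first minute is 1800 frames and the rest 1798 each; 7911 frames reaches minute 4, so 0 × 18 + 4 × 2 = 8 labels have been skipped so far.
Adding those back, label number 7911 + 8 = 7919 at 30 labels/s is 263 s + 29 f = 0 h 4 min 23 s frame 29, i.e. 00:04:23;29.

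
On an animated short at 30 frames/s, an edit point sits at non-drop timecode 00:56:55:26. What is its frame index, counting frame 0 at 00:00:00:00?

frame 102476

Total seconds to the label: (0 × 3600 + 56 × 60 + 55) = 3415.
Frame index = 3415 × 30 + 26 = 102476.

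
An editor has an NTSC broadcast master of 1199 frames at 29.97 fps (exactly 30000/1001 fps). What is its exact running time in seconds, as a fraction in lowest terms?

1200199/30000 seconds

Running time = 1199 ÷ (30000/1001) = 1199 × 1001/30000 = 1200199/30000 s.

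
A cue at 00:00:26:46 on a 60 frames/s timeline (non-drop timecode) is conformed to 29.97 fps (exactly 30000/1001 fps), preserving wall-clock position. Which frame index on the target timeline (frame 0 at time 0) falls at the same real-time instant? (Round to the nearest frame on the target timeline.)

Source frame index: (0×3600 + 0×60 + 26) × 60 + 46 = 1606.
Real time: 1606 / (60) = 803/30 s.
Target frame: (803/30) × (30000/1001) = 73000/91 ≈ 802.198 → 802.

frame 802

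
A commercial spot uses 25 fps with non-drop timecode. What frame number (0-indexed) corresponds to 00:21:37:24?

frame 32449

Total seconds to the label: (0 × 3600 + 21 × 60 + 37) = 1297.
Frame index = 1297 × 25 + 24 = 32449.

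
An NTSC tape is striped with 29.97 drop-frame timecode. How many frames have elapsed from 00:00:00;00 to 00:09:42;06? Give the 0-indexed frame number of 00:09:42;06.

Complete 10-minute blocks: 0, each 17982 frames → 0.
Remaining 9 whole minutes in the current block: 1800 + 8 × 1798 = 16184 frames.
Within the current minute: 42 × 30 + 6 − 2 = 1264 (labels ;00/;01 skipped at this minute). Total = 0 + 16184 + 1264 = 17448.

17448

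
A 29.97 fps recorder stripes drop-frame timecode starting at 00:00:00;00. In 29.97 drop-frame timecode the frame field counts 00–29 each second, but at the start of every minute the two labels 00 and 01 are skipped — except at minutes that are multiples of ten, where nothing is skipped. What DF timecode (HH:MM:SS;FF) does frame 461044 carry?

Ten DF minutes hold 17982 frames, so frame 461044 lies in block 25 (frames 449550–467531) with 11494 frames into that block.
The block's first minute is 1800 frames and the rest 1798 each; 11494 frames reaches minute 6, so 25 × 18 + 6 × 2 = 462 labels have been skipped so far.
Adding those back, label number 461044 + 462 = 461506 at 30 labels/s is 15383 s + 16 f = 4 h 16 min 23 s frame 16, i.e. 04:16:23;16.

04:16:23;16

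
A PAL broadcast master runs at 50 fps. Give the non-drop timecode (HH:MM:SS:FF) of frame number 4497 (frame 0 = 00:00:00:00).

00:01:29:47

4497 ÷ 50 = 89 full seconds, remainder 47 frames.
89 s = 0 h 1 min 29 s.
Timecode: 00:01:29:47.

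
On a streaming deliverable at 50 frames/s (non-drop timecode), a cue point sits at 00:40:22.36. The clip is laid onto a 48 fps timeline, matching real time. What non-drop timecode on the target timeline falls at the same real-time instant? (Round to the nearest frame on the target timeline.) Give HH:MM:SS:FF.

Source frame index: (0×3600 + 40×60 + 22) × 50 + 36 = 121136.
Real time: 121136 / (50) = 60568/25 s.
Target frame: (60568/25) × (48) = 2907264/25 ≈ 116290.560 → 116291.
At 48 labels/s: frame 116291 → 00:40:22:35.

00:40:22:35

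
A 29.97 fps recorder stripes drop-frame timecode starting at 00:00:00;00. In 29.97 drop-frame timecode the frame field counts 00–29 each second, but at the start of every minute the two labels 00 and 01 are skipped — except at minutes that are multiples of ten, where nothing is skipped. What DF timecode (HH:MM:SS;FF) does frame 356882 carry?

Ten DF minutes hold 17982 frames, so frame 356882 lies in block 19 (frames 341658–359639) with 15224 frames into that block.
The block's first minute is 1800 frames and the rest 1798 each; 15224 frames reaches minute 8, so 19 × 18 + 8 × 2 = 358 labels have been skipped so far.
Adding those back, label number 356882 + 358 = 357240 at 30 labels/s is 11908 s + 0 f = 3 h 18 min 28 s frame 0, i.e. 03:18:28;00.

03:18:28;00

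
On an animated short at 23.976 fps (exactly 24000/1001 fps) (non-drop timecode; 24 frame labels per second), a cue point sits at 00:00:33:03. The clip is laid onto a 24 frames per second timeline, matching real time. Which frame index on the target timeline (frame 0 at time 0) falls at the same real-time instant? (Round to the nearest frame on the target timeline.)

Source frame index: (0×3600 + 0×60 + 33) × 24 + 3 = 795.
Real time: 795 / (24000/1001) = 53053/1600 s.
Target frame: (53053/1600) × (24) = 159159/200 ≈ 795.795 → 796.

frame 796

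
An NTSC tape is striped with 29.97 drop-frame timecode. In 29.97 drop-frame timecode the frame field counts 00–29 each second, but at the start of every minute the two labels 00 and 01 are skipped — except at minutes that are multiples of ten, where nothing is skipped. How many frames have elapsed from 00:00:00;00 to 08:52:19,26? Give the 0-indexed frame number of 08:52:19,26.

957238

Complete 10-minute blocks: 53, each 17982 frames → 953046.
Remaining 2 whole minutes in the current block: 1800 + 1 × 1798 = 3598 frames.
Within the current minute: 19 × 30 + 26 − 2 = 594 (labels ;00/;01 skipped at this minute). Total = 953046 + 3598 + 594 = 957238.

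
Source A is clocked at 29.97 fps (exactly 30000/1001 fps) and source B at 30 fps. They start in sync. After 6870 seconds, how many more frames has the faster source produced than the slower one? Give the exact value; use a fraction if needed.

A emits 30000/1001 × 6870 = 206100000/1001 frames; B emits 30 × 6870 = 206100.
Difference = 206100/1001 frames (≈ 205.8941); B is ahead of A.

206100/1001 frames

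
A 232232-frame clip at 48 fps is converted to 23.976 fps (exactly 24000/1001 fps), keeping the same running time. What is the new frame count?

116000 frames

Target frames = source frames × (target rate / source rate) = 232232 × (24000/1001)/(48) = 232232 × 500/1001 = 116000.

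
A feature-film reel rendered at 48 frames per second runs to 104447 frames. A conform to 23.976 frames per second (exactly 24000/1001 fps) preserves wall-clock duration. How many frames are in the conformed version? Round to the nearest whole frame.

Frames at target rate = 104447 × (24000/1001) / (48) = 7460500/143 ≈ 52171.329.
Nearest whole frame: 52171.

52171 frames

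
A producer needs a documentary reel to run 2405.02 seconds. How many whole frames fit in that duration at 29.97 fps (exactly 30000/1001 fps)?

Frames = 2405.02 × 30000/1001 = 72150600/1001 ≈ 72078.5215.
Complete frames: 72078.

72078 frames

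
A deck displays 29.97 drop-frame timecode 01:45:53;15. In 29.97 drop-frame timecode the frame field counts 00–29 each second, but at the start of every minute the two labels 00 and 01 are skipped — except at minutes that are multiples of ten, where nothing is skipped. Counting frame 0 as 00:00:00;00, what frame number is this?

As if non-drop at 30 labels/s: (1 × 3600 + 45 × 60 + 53) × 30 + 15 = 190605.
Minute boundaries passed: 105; those not divisible by 10: 105 − 10 = 95; dropped labels = 2 × 95 = 190.
Actual frame index = 190605 − 190 = 190415.

190415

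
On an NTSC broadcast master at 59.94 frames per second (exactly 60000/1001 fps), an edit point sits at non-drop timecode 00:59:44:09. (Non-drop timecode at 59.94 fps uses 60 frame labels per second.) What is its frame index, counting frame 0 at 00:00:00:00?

frame 215049

Total seconds to the label: (0 × 3600 + 59 × 60 + 44) = 3584.
Frame index = 3584 × 60 + 9 = 215049.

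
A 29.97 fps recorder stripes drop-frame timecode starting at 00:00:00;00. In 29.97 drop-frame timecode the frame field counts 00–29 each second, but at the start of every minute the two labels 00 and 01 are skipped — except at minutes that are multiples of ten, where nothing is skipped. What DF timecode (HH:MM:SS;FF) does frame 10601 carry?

00:05:53;21

Each 10-minute DF block holds 10 × 60 × 30 − 9 × 2 = 17982 frames. 10601 ÷ 17982 → 0 full blocks, remainder 10601.
Within the partial block the first minute is 1800 frames and each further minute 1798, so 5 further minute boundaries passed. Total skipped labels = 18 × 0 + 2 × 5 = 10.
Non-drop label index = 10601 + 10 = 10611; at 30 labels/s that is 00:05:53:21, i.e. DF 00:05:53;21.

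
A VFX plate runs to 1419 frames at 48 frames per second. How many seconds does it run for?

Running time = 1419 / (48) = 29.5625 s.

29.5625 seconds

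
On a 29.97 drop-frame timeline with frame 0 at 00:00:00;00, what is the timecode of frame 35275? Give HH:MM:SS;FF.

Each 10-minute DF block holds 10 × 60 × 30 − 9 × 2 = 17982 frames. 35275 ÷ 17982 → 1 full block, remainder 17293.
Within the partial block the first minute is 1800 frames and each further minute 1798, so 9 further minute boundaries passed. Total skipped labels = 18 × 1 + 2 × 9 = 36.
Non-drop label index = 35275 + 36 = 35311; at 30 labels/s that is 00:19:37:01, i.e. DF 00:19:37;01.

00:19:37;01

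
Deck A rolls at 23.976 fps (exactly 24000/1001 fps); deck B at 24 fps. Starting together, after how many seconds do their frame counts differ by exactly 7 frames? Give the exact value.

The gap grows by |24 − 24000/1001| = 24/1001 frames per second.
Time for a 7-frame gap: 7 ÷ (24/1001) = 7007/24 s.

7007/24 seconds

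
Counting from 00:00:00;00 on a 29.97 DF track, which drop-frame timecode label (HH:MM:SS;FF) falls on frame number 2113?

Each 10-minute DF block holds 10 × 60 × 30 − 9 × 2 = 17982 frames. 2113 ÷ 17982 → 0 full blocks, remainder 2113.
Within the partial block the first minute is 1800 frames and each further minute 1798, so 1 further minute boundary passed. Total skipped labels = 18 × 0 + 2 × 1 = 2.
Non-drop label index = 2113 + 2 = 2115; at 30 labels/s that is 00:01:10:15, i.e. DF 00:01:10;15.

00:01:10;15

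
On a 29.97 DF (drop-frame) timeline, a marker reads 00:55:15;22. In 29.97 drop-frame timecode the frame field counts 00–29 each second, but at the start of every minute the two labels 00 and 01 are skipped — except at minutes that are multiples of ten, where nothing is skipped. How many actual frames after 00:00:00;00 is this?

99372

As if non-drop at 30 labels/s: (0 × 3600 + 55 × 60 + 15) × 30 + 22 = 99472.
Minute boundaries passed: 55; those not divisible by 10: 55 − 5 = 50; dropped labels = 2 × 50 = 100.
Actual frame index = 99472 − 100 = 99372.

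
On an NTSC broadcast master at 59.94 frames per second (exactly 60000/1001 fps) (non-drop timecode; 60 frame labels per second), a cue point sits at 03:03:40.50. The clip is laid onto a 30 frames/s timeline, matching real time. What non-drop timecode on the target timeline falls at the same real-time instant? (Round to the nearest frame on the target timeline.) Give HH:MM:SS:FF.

Source frame index: (3×3600 + 3×60 + 40) × 60 + 50 = 661250.
Real time: 661250 / (60000/1001) = 529529/48 s.
Target frame: (529529/48) × (30) = 2647645/8 ≈ 330955.625 → 330956.
At 30 labels/s: frame 330956 → 03:03:51:26.

03:03:51:26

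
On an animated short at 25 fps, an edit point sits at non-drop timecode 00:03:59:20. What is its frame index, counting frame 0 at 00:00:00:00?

Total seconds to the label: (0 × 3600 + 3 × 60 + 59) = 239.
Frame index = 239 × 25 + 20 = 5995.

frame 5995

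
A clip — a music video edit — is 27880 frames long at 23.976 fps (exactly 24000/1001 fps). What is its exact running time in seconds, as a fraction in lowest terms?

697697/600 seconds

Running time = 27880 ÷ (24000/1001) = 27880 × 1001/24000 = 697697/600 s.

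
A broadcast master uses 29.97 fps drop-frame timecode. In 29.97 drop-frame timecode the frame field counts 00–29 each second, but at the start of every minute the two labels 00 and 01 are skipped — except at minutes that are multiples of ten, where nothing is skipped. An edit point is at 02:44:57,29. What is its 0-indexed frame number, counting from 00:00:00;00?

As if non-drop at 30 labels/s: (2 × 3600 + 44 × 60 + 57) × 30 + 29 = 296939.
Minute boundaries passed: 164; those not divisible by 10: 164 − 16 = 148; dropped labels = 2 × 148 = 296.
Actual frame index = 296939 − 296 = 296643.

296643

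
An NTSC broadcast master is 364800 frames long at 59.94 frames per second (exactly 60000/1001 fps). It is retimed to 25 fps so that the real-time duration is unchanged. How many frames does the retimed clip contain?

152152 frames

Target frames = source frames × (target rate / source rate) = 364800 × (25)/(60000/1001) = 364800 × 1001/2400 = 152152.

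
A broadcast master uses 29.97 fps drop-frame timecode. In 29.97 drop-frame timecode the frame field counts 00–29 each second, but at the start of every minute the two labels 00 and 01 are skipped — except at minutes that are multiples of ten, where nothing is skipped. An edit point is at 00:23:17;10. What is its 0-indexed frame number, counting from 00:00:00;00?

41878

As if non-drop at 30 labels/s: (0 × 3600 + 23 × 60 + 17) × 30 + 10 = 41920.
Minute boundaries passed: 23; those not divisible by 10: 23 − 2 = 21; dropped labels = 2 × 21 = 42.
Actual frame index = 41920 − 42 = 41878.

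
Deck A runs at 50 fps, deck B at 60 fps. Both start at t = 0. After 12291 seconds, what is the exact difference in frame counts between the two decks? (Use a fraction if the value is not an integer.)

122910 frames

A emits 50 × 12291 = 614550 frames; B emits 60 × 12291 = 737460.
Difference = 122910 frames; B is ahead of A.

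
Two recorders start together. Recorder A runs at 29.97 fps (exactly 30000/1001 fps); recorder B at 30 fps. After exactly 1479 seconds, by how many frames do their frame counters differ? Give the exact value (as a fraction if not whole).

44370/1001 frames

A emits 30000/1001 × 1479 = 44370000/1001 frames; B emits 30 × 1479 = 44370.
Difference = 44370/1001 frames (≈ 44.3257); B is ahead of A.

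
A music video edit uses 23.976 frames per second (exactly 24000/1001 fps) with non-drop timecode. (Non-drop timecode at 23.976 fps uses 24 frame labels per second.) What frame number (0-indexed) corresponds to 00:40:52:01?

frame 58849

Total seconds to the label: (0 × 3600 + 40 × 60 + 52) = 2452.
Frame index = 2452 × 24 + 1 = 58849.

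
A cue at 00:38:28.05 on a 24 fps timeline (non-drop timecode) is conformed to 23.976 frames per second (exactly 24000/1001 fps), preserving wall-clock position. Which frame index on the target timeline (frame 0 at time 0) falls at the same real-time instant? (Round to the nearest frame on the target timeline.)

frame 55342

Source frame index: (0×3600 + 38×60 + 28) × 24 + 5 = 55397.
Real time: 55397 / (24) = 55397/24 s.
Target frame: (55397/24) × (24000/1001) = 55397000/1001 ≈ 55341.658 → 55342.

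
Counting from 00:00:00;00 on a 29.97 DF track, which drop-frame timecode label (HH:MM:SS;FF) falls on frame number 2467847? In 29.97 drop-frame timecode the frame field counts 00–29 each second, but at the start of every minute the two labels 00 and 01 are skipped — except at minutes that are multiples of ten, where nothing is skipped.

22:52:23;27

Each 10-minute DF block holds 10 × 60 × 30 − 9 × 2 = 17982 frames. 2467847 ÷ 17982 → 137 full blocks, remainder 4313.
Within the partial block the first minute is 1800 frames and each further minute 1798, so 2 further minute boundaries passed. Total skipped labels = 18 × 137 + 2 × 2 = 2470.
Non-drop label index = 2467847 + 2470 = 2470317; at 30 labels/s that is 22:52:23:27, i.e. DF 22:52:23;27.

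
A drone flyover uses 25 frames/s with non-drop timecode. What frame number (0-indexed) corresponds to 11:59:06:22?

Total seconds to the label: (11 × 3600 + 59 × 60 + 6) = 43146.
Frame index = 43146 × 25 + 22 = 1078672.

frame 1078672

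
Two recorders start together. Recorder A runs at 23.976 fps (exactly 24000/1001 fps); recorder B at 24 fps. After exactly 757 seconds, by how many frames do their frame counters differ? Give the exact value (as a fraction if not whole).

18168/1001 frames

A emits 24000/1001 × 757 = 18168000/1001 frames; B emits 24 × 757 = 18168.
Difference = 18168/1001 frames (≈ 18.1499); B is ahead of A.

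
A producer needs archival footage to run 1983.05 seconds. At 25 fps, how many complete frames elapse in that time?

49576 frames

Frames = 1983.05 × 25 = 198305/4 ≈ 49576.2500.
Complete frames: 49576.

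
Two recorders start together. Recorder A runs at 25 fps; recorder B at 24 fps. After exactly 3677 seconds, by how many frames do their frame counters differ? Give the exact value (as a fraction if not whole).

3677 frames

A emits 25 × 3677 = 91925 frames; B emits 24 × 3677 = 88248.
Difference = 3677 frames; B is behind A.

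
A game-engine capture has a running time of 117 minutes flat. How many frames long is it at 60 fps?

117 min = 7020 s.
Frames = 7020 × 60 = 421200.

421200 frames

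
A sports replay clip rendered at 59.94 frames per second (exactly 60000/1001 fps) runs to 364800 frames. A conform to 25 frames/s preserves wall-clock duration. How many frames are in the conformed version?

152152 frames

Target frames = source frames × (target rate / source rate) = 364800 × (25)/(60000/1001) = 364800 × 1001/2400 = 152152.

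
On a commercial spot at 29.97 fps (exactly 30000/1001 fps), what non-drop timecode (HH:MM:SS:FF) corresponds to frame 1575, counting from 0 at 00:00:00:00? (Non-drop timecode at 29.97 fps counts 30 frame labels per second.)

1575 ÷ 30 = 52 full seconds, remainder 15 frames.
52 s = 0 h 0 min 52 s.
Timecode: 00:00:52:15.

00:00:52:15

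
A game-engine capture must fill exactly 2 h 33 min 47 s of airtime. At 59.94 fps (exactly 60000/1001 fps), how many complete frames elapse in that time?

2 h 33 min 47 s = 9227 s.
Frames = 9227 × 60000/1001 = 553620000/1001 ≈ 553066.9331.
Complete frames: 553066.

553066 frames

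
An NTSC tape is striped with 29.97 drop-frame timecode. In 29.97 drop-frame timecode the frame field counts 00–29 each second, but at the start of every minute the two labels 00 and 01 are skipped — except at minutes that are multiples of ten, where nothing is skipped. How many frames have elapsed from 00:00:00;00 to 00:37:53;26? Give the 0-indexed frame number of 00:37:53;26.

68148

Complete 10-minute blocks: 3, each 17982 frames → 53946.
Remaining 7 whole minutes in the current block: 1800 + 6 × 1798 = 12588 frames.
Within the current minute: 53 × 30 + 26 − 2 = 1614 (labels ;00/;01 skipped at this minute). Total = 53946 + 12588 + 1614 = 68148.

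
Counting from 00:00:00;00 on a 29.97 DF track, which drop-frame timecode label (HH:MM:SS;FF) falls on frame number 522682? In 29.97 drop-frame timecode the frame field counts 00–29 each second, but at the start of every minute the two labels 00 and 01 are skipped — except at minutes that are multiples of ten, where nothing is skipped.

04:50:40;04

Ten DF minutes hold 17982 frames, so frame 522682 lies in block 29 (frames 521478–539459) with 1204 frames into that block.
The block's first minute is 1800 frames and the rest 1798 each; 1204 frames reaches minute 0, so 29 × 18 + 0 × 2 = 522 labels have been skipped so far.
Adding those back, label number 522682 + 522 = 523204 at 30 labels/s is 17440 s + 4 f = 4 h 50 min 40 s frame 4, i.e. 04:50:40;04.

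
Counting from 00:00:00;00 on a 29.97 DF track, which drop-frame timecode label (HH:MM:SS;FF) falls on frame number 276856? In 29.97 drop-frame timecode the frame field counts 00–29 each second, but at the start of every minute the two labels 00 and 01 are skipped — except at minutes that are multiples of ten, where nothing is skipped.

02:33:57;22

Ten DF minutes hold 17982 frames, so frame 276856 lies in block 15 (frames 269730–287711) with 7126 frames into that block.
The block's first minute is 1800 frames and the rest 1798 each; 7126 frames reaches minute 3, so 15 × 18 + 3 × 2 = 276 labels have been skipped so far.
Adding those back, label number 276856 + 276 = 277132 at 30 labels/s is 9237 s + 22 f = 2 h 33 min 57 s frame 22, i.e. 02:33:57;22.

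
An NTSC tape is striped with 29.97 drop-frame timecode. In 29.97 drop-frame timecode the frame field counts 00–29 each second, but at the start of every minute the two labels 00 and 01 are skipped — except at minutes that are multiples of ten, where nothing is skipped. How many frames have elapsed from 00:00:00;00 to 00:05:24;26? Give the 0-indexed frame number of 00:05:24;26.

As if non-drop at 30 labels/s: (0 × 3600 + 5 × 60 + 24) × 30 + 26 = 9746.
Minute boundaries passed: 5; those not divisible by 10: 5 − 0 = 5; dropped labels = 2 × 5 = 10.
Actual frame index = 9746 − 10 = 9736.

9736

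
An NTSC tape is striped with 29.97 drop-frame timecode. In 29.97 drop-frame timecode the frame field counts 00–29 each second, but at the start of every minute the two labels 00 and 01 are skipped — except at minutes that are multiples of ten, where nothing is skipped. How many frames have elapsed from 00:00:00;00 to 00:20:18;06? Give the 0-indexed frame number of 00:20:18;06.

36510

Complete 10-minute blocks: 2, each 17982 frames → 35964.
Remaining 0 whole minutes in the current block: 0 frames.
Within the current minute: 18 × 30 + 6 = 546. Total = 35964 + 0 + 546 = 36510.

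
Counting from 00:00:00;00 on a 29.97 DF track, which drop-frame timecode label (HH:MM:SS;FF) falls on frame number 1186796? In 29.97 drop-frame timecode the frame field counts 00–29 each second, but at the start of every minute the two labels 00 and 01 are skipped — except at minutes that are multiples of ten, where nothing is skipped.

Ten DF minutes hold 17982 frames, so frame 1186796 lies in block 65 (frames 1168830–1186811) with 17966 frames into that block.
The block's first minute is 1800 frames and the rest 1798 each; 17966 frames reaches minute 9, so 65 × 18 + 9 × 2 = 1188 labels have been skipped so far.
Adding those back, label number 1186796 + 1188 = 1187984 at 30 labels/s is 39599 s + 14 f = 10 h 59 min 59 s frame 14, i.e. 10:59:59;14.

10:59:59;14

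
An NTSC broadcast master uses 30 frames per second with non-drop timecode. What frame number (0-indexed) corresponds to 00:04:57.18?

8928

Total seconds to the label: (0 × 3600 + 4 × 60 + 57) = 297.
Frame index = 297 × 30 + 18 = 8928.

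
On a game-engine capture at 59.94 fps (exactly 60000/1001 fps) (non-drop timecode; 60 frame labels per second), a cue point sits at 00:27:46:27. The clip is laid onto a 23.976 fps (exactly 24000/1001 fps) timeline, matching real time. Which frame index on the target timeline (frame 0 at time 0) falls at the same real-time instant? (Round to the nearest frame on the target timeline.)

Source frame index: (0×3600 + 27×60 + 46) × 60 + 27 = 99987.
Real time: 99987 / (60000/1001) = 33362329/20000 s.
Target frame: (33362329/20000) × (24000/1001) = 199974/5 ≈ 39994.800 → 39995.

frame 39995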